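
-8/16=-0.50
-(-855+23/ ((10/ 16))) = 4091/ 5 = 818.20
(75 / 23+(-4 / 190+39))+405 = 977219 / 2185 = 447.24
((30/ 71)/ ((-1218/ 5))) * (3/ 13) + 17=3185198/ 187369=17.00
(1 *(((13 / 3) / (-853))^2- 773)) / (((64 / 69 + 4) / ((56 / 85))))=-1629956157368 / 15770925075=-103.35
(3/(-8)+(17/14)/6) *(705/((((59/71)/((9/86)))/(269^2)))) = -315116597385/284144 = -1109003.17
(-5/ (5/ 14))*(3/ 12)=-3.50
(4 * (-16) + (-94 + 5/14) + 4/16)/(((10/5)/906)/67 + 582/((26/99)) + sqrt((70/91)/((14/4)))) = -380102399274591513/5351806591202629228 + 52775506768491 * sqrt(455)/74925292276836809192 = -0.07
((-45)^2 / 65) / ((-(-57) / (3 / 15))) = 27 / 247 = 0.11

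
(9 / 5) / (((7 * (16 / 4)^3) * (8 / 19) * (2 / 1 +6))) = 171 / 143360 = 0.00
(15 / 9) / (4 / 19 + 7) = 95 / 411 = 0.23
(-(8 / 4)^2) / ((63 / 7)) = -4 / 9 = -0.44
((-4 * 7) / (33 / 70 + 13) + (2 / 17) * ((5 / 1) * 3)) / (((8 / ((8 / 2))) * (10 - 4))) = -2515 / 96186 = -0.03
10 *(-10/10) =-10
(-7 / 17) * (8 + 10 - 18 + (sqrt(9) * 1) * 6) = -126 / 17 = -7.41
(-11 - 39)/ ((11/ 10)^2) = -41.32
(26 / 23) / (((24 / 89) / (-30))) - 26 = -6981 / 46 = -151.76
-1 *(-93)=93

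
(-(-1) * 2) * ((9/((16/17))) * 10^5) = 1912500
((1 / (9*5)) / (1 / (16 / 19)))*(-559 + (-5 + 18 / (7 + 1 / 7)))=-74864 / 7125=-10.51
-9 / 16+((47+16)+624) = 10983 / 16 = 686.44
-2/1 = -2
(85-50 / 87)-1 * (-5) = 7780 / 87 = 89.43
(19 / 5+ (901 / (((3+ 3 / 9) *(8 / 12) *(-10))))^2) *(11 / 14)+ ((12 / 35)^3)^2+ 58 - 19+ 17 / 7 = 314369725096877 / 235298000000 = 1336.05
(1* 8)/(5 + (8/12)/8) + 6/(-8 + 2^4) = 567/244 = 2.32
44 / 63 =0.70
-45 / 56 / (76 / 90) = -2025 / 2128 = -0.95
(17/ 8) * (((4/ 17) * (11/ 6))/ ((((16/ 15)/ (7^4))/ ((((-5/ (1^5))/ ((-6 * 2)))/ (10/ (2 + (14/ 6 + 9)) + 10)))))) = 660275/ 8256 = 79.98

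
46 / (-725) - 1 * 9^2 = -58771 / 725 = -81.06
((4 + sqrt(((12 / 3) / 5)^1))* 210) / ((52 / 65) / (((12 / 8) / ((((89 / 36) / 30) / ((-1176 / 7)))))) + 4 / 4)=28576800* sqrt(5) / 340111 + 285768000 / 340111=1028.10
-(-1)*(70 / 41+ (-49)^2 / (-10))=-97741 / 410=-238.39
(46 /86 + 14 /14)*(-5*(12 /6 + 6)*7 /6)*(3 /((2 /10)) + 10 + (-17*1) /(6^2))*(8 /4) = -1359820 /387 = -3513.75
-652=-652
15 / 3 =5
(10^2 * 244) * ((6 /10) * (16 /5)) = 46848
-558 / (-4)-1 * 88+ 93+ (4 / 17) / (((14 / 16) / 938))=13489 / 34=396.74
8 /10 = 4 /5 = 0.80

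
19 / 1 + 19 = 38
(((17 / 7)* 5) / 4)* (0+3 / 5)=51 / 28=1.82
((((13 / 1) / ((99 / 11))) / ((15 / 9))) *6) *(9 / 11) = 4.25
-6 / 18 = -1 / 3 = -0.33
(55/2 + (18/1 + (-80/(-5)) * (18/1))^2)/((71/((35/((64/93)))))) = 609749385/9088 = 67093.90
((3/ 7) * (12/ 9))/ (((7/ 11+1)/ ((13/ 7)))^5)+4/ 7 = 91555078319/ 55576446408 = 1.65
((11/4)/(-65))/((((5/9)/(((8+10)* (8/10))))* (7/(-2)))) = 3564/11375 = 0.31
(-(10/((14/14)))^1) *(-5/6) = 8.33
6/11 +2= 28/11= 2.55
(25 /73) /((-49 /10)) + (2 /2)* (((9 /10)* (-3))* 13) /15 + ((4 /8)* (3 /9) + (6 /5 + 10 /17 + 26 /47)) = 21049871 /214351725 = 0.10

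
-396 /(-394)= 198 /197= 1.01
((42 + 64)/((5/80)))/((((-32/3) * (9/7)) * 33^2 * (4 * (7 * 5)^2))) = -53/2286900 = -0.00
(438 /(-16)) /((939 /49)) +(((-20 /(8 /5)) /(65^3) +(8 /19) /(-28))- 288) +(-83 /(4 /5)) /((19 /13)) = -1318583048691 /3658356520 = -360.43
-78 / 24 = -13 / 4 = -3.25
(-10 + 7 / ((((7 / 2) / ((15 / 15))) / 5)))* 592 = 0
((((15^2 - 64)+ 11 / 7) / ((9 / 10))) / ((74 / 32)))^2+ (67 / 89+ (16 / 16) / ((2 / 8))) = 2952926645903 / 483586929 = 6106.30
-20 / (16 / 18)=-22.50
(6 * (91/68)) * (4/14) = 39/17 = 2.29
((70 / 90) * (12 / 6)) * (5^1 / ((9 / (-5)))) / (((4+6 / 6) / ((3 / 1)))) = -70 / 27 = -2.59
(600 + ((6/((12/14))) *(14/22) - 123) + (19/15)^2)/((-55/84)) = -33475988/45375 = -737.76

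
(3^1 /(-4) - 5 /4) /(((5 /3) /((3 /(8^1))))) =-9 /20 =-0.45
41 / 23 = 1.78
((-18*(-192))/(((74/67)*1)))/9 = 12864/37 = 347.68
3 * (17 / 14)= 51 / 14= 3.64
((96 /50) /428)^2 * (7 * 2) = 2016 /7155625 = 0.00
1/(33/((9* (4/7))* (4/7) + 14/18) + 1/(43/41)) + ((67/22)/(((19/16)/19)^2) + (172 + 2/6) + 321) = 2646631415/2078934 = 1273.07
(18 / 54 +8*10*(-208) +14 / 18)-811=-157049 / 9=-17449.89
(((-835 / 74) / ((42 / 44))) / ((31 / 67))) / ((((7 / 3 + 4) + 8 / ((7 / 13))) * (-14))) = 123079 / 1429162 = 0.09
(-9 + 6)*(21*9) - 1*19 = -586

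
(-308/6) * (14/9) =-2156/27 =-79.85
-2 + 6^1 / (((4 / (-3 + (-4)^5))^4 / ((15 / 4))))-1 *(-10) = 50060396858941 / 512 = 97774212615.12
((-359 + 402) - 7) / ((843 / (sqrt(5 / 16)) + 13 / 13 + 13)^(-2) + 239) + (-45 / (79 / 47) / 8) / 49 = 1888320 * sqrt(5) / 820405743241112569 + 2091735996800689211733 / 25406325056690774036792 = 0.08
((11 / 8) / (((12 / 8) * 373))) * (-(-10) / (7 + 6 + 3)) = 55 / 35808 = 0.00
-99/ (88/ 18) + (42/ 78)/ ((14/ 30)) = -993/ 52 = -19.10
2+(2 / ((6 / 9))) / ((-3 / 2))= 0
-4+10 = 6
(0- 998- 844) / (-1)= 1842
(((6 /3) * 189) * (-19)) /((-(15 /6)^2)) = 28728 /25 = 1149.12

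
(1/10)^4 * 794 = 397/5000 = 0.08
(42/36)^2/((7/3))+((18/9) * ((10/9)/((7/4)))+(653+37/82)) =6770605/10332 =655.30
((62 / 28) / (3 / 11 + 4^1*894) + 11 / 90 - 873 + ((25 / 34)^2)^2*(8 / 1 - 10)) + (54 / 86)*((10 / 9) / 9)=-873.38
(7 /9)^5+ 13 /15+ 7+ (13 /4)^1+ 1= 14645681 /1180980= 12.40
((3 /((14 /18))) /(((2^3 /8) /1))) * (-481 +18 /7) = -90423 /49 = -1845.37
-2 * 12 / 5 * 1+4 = -4 / 5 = -0.80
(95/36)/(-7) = -95/252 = -0.38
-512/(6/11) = -2816/3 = -938.67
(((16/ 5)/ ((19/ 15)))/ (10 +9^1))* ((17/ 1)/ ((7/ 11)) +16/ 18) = 27824/ 7581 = 3.67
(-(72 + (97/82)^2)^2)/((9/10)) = -1217893851845/203454792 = -5986.07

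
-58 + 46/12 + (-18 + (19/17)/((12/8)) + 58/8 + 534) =95845/204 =469.83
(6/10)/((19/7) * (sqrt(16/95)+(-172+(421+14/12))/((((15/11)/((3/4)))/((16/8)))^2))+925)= 18486213480/53813925080401 - 1209600 * sqrt(95)/53813925080401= 0.00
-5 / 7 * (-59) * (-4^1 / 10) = -118 / 7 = -16.86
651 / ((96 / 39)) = 8463 / 32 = 264.47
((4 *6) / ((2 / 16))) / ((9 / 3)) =64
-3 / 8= -0.38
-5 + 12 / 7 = -23 / 7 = -3.29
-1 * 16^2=-256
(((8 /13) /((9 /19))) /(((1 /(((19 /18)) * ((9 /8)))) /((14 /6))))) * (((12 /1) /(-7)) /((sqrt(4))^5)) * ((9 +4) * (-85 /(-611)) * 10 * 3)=-153425 /14664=-10.46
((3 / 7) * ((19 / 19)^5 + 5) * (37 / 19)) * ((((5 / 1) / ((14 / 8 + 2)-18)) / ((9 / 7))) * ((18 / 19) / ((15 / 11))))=-6512 / 6859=-0.95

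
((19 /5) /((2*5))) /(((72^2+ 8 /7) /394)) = 26201 /907400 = 0.03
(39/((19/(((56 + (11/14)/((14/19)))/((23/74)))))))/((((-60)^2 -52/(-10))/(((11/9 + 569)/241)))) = 34512603775/139535651787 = 0.25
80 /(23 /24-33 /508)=89.55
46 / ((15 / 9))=138 / 5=27.60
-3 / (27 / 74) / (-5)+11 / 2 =643 / 90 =7.14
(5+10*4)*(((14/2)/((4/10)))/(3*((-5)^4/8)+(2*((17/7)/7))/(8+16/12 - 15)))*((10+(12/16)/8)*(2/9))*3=145775/6444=22.62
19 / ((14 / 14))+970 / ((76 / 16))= 4241 / 19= 223.21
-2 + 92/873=-1654/873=-1.89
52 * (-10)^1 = -520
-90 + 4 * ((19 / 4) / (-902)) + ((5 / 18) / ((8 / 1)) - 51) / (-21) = -119462999 / 1363824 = -87.59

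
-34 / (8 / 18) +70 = -13 / 2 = -6.50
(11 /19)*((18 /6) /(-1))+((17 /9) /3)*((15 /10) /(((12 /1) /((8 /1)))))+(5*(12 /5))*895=5509052 /513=10738.89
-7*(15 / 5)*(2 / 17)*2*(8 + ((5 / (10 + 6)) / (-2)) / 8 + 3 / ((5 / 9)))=-66.12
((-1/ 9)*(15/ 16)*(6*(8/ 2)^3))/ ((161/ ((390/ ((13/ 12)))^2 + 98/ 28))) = -5184140/ 161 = -32199.63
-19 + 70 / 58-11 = -28.79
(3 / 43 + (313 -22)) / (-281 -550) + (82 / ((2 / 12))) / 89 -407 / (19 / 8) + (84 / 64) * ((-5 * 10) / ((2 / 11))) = -169874417043 / 322264016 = -527.13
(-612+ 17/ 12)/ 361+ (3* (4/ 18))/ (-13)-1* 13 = -276749/ 18772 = -14.74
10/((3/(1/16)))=5/24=0.21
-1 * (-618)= 618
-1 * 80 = -80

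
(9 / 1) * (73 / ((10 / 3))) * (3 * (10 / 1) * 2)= 11826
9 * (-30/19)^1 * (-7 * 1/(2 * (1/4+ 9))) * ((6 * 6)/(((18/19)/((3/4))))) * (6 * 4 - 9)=85050/37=2298.65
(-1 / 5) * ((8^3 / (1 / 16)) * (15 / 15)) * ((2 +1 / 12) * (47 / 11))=-481280 / 33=-14584.24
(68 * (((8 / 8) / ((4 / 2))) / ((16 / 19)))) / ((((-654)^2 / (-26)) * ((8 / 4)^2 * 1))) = -4199 / 6843456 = -0.00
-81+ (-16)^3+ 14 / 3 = -12517 / 3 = -4172.33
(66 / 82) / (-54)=-11 / 738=-0.01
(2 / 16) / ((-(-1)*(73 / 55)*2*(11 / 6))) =15 / 584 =0.03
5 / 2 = 2.50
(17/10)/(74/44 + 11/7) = 0.52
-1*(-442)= 442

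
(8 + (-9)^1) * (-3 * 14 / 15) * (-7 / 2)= -49 / 5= -9.80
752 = 752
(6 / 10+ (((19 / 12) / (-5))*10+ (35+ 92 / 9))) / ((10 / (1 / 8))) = 3839 / 7200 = 0.53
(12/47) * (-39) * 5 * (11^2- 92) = -67860/47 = -1443.83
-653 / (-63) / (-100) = -653 / 6300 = -0.10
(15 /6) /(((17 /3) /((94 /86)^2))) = 0.53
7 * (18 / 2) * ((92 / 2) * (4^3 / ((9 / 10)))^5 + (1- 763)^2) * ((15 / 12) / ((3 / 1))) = 43218408422416115 / 19683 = 2195722624722.66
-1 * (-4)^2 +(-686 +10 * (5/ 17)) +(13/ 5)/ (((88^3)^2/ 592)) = -1724680677285903/ 2467146711040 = -699.06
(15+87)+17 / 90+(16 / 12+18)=10937 / 90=121.52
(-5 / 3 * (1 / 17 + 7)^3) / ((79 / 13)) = -37440000 / 388127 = -96.46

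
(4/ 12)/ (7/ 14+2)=2/ 15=0.13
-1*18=-18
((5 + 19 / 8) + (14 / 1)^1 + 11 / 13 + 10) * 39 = 10053 / 8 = 1256.62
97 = 97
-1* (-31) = 31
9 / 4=2.25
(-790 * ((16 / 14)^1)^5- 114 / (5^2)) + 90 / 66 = -7133621353 / 4621925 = -1543.43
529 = 529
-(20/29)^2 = -400/841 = -0.48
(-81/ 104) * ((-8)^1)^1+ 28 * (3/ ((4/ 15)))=4176/ 13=321.23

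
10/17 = 0.59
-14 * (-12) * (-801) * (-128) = 17224704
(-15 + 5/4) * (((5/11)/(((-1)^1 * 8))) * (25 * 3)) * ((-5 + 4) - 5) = -351.56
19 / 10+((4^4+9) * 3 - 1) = 7959 / 10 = 795.90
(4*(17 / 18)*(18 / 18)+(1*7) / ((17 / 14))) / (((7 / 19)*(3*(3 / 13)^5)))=10299667820 / 780759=13191.87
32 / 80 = 2 / 5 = 0.40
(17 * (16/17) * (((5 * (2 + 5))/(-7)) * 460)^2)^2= 7163929600000000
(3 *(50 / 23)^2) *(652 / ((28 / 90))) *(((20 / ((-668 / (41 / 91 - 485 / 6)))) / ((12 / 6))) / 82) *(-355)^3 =-45008121239244140625 / 2307254131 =-19507223168.23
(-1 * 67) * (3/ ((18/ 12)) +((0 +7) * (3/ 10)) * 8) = -6298/ 5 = -1259.60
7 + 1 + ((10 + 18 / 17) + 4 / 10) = 1654 / 85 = 19.46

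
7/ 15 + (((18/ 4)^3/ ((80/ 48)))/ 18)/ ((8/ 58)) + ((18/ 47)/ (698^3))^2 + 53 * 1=289268102086174833482281/ 3831947149853424776640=75.49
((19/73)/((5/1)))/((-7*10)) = -19/25550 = -0.00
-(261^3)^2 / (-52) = 316113500535561 / 52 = 6079105779530.02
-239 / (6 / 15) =-1195 / 2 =-597.50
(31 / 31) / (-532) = -1 / 532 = -0.00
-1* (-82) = 82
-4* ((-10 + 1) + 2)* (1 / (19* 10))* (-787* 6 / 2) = -33054 / 95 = -347.94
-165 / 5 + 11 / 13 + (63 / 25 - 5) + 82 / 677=-34.51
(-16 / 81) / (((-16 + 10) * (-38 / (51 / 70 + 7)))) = -1082 / 161595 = -0.01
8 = 8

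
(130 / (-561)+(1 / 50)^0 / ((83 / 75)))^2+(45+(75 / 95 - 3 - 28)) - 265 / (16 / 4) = -8405104728659 / 164776585644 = -51.01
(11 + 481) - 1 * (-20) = 512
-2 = -2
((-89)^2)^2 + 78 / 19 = 1192102657 / 19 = 62742245.11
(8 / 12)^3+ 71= 1925 / 27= 71.30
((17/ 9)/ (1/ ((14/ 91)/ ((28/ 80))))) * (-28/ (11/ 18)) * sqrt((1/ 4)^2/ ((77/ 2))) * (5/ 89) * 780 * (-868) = 50592000 * sqrt(154)/ 10769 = 58299.77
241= 241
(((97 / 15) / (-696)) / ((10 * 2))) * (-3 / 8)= 97 / 556800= 0.00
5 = 5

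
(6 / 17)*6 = 36 / 17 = 2.12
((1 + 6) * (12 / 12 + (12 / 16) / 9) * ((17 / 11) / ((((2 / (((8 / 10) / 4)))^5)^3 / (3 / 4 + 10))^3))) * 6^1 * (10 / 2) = 122997329 / 281600000000000000000000000000000000000000000000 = 0.00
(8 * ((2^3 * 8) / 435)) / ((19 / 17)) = 8704 / 8265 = 1.05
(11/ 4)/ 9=11/ 36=0.31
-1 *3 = -3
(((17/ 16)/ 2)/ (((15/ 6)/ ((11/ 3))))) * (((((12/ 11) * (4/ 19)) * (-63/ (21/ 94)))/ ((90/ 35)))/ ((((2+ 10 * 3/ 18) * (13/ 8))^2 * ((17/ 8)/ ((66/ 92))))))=-758016/ 4061915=-0.19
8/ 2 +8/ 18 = 40/ 9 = 4.44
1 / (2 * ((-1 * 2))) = -1 / 4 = -0.25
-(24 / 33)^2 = -64 / 121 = -0.53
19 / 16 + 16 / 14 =261 / 112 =2.33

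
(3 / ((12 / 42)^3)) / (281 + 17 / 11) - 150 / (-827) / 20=454633 / 979168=0.46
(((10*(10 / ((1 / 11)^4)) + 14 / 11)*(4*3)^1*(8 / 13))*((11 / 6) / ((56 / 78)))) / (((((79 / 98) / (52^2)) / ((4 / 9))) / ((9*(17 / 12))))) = 41457913299712 / 79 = 524783712654.58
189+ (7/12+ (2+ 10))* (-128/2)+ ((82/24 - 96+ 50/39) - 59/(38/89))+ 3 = -832705/988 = -842.82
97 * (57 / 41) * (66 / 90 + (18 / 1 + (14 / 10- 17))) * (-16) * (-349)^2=-168808390736 / 205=-823455564.57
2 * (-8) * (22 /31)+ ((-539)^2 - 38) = 9004621 /31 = 290471.65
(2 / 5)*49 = 98 / 5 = 19.60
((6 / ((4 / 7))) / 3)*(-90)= -315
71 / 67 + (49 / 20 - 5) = -1997 / 1340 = -1.49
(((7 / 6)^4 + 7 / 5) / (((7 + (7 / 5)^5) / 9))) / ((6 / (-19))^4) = 237.81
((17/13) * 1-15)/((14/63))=-801/13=-61.62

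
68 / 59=1.15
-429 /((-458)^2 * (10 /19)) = -8151 /2097640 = -0.00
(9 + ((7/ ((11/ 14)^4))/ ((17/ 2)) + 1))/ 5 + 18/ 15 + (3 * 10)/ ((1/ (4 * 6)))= 900549376/ 1244485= 723.63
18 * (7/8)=63/4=15.75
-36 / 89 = -0.40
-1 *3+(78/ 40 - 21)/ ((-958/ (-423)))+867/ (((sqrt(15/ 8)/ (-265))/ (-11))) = -218643/ 19160+336974 *sqrt(30) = 1845671.20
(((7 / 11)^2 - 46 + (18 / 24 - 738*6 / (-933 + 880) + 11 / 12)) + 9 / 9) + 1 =800704 / 19239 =41.62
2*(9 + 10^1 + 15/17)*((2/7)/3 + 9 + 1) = 143312/357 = 401.43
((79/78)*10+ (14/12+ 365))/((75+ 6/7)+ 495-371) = 205457/109122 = 1.88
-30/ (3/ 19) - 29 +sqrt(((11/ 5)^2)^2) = -5354/ 25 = -214.16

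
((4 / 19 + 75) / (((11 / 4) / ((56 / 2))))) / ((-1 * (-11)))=160048 / 2299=69.62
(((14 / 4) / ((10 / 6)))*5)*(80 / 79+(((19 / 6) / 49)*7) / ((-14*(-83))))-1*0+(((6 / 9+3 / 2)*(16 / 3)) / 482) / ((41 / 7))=347474413597 / 32654017368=10.64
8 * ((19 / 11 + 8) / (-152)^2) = 107 / 31768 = 0.00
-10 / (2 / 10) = -50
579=579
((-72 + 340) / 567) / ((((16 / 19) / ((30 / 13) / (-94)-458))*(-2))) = 50893267 / 395928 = 128.54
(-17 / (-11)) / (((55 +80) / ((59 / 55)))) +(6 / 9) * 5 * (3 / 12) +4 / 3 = 355931 / 163350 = 2.18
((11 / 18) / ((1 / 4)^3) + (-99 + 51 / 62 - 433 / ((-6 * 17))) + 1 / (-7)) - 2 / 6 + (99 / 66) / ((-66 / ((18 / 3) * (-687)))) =28036823 / 730422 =38.38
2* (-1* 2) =-4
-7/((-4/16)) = 28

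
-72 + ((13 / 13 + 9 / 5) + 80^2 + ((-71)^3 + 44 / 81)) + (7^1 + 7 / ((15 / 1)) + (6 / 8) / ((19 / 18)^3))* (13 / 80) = -39065908492901 / 111115800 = -351578.34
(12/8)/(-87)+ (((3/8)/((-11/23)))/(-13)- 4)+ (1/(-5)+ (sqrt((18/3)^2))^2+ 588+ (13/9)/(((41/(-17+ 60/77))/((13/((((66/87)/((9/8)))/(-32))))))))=509221265173/523683160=972.38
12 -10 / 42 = 247 / 21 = 11.76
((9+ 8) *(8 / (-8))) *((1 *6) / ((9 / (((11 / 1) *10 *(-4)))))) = 14960 / 3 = 4986.67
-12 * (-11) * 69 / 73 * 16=145728 / 73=1996.27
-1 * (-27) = 27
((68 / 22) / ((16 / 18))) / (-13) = -153 / 572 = -0.27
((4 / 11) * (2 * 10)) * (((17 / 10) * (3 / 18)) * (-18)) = -408 / 11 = -37.09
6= 6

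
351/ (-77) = -4.56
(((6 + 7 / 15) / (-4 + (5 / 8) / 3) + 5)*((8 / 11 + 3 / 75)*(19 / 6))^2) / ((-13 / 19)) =-457748938961 / 16103587500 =-28.43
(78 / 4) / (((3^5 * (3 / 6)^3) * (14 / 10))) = 260 / 567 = 0.46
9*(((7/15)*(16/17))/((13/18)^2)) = 108864/14365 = 7.58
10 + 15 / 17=10.88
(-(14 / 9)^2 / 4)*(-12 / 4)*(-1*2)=-3.63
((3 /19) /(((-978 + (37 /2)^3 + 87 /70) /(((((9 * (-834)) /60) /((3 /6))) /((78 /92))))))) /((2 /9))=-14501592 /370342661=-0.04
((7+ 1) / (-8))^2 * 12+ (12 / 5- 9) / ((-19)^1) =1173 / 95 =12.35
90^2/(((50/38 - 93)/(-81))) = 7156.08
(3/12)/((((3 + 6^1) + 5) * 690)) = 0.00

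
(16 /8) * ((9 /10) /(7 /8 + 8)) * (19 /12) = 114 /355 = 0.32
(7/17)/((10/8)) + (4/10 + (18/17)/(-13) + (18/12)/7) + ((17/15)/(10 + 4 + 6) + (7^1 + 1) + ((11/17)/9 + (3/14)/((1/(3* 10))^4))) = 241676017907/1392300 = 173580.42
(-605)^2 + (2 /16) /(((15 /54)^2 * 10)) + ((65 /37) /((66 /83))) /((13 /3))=74486224217 /203500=366025.67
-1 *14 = -14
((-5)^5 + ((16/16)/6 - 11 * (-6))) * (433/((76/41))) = -714519.32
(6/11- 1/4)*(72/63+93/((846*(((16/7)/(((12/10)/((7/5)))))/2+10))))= 335205/984368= 0.34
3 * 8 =24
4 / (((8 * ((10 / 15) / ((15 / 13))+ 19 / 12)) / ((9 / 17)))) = 0.12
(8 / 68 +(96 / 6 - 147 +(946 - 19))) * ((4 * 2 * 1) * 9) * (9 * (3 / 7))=26310096 / 119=221093.24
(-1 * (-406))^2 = 164836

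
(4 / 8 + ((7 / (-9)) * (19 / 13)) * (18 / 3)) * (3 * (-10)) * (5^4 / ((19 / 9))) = 13865625 / 247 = 56136.13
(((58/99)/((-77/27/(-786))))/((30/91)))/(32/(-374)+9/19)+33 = 98214891/75845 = 1294.94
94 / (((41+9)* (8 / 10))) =47 / 20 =2.35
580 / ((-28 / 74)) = -10730 / 7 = -1532.86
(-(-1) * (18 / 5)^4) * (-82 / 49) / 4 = -2152008 / 30625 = -70.27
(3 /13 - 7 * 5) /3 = -452 /39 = -11.59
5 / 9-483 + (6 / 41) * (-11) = -178616 / 369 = -484.05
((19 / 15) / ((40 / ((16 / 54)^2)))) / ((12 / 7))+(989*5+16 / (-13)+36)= 10618489883 / 2132325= 4979.77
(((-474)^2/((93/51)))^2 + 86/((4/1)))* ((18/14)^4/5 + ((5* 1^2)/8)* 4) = 2134212821806588297/46147220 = 46247917465.16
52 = 52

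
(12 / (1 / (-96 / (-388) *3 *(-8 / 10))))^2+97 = 34760761 / 235225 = 147.78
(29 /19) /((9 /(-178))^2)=918836 /1539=597.03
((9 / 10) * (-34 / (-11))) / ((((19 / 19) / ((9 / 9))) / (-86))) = -13158 / 55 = -239.24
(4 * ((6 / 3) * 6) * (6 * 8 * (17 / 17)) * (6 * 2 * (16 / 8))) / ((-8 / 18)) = -124416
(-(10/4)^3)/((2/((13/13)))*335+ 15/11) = -275/11816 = -0.02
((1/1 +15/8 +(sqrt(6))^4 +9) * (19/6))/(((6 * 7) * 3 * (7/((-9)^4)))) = 1768311/1568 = 1127.75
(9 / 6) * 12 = 18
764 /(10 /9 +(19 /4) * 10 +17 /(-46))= 79074 /4993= 15.84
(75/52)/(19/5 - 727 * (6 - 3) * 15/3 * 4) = -375/11340212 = -0.00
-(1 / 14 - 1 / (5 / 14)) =191 / 70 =2.73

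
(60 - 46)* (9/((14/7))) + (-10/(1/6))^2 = 3663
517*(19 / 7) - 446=6701 / 7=957.29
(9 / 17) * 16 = 144 / 17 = 8.47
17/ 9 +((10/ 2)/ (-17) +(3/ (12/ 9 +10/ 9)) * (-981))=-4047143/ 3366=-1202.36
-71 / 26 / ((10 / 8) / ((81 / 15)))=-3834 / 325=-11.80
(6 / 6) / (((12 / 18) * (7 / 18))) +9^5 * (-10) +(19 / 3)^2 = -37198100 / 63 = -590446.03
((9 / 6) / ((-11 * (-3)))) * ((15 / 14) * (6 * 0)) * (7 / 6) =0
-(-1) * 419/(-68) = -419/68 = -6.16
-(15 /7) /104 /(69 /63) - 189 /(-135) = 16519 /11960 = 1.38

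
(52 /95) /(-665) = -52 /63175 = -0.00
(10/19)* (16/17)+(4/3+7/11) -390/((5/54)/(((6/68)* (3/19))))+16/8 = -577889/10659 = -54.22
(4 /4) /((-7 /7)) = -1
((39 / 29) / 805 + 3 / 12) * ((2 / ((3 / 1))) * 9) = 70503 / 46690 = 1.51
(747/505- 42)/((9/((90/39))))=-13642/1313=-10.39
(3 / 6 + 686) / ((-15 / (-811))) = 1113503 / 30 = 37116.77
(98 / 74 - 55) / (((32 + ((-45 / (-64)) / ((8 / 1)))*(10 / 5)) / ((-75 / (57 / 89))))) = 1131225600 / 5790611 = 195.36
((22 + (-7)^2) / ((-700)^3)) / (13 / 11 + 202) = -781 / 766605000000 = -0.00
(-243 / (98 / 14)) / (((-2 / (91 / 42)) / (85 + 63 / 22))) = 2035449 / 616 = 3304.30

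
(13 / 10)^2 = 169 / 100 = 1.69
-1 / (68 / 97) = -97 / 68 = -1.43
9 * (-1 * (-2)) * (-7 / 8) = -63 / 4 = -15.75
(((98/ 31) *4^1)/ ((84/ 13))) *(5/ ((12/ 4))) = 910/ 279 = 3.26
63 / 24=21 / 8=2.62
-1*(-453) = 453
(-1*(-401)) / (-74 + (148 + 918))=0.40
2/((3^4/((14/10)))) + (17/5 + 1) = 1796/405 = 4.43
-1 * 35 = -35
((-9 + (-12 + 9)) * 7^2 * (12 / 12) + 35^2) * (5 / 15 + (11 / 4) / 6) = 12103 / 24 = 504.29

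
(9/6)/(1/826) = 1239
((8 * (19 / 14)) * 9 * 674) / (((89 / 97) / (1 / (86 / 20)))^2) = 433769954400 / 102521503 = 4231.01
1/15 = 0.07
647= 647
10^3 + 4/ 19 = 19004/ 19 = 1000.21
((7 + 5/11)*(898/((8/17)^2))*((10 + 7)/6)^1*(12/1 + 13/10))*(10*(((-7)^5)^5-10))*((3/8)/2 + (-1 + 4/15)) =2113250103106612661404579925537447/253440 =8338265874000207786476404000.00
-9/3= -3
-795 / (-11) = 795 / 11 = 72.27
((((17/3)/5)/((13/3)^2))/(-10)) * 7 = -357/8450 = -0.04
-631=-631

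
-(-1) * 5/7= 5/7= 0.71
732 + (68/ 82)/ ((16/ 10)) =120133/ 164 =732.52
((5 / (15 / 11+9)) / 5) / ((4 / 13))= 143 / 456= 0.31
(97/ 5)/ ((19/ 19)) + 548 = 2837/ 5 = 567.40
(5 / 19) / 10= 1 / 38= 0.03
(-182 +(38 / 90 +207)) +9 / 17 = 19853 / 765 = 25.95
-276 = -276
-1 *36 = -36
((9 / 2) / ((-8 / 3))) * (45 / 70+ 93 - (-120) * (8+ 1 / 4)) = -409617 / 224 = -1828.65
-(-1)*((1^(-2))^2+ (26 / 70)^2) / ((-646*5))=-41 / 116375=-0.00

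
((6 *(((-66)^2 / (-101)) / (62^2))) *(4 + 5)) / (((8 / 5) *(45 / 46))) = -75141 / 194122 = -0.39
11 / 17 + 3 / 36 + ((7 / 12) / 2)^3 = 177479 / 235008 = 0.76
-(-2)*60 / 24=5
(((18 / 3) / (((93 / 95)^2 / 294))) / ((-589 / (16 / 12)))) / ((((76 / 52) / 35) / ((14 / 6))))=-62426000 / 268119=-232.83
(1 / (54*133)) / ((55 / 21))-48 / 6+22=263341 / 18810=14.00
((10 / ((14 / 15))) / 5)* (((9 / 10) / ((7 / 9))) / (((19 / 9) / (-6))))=-6561 / 931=-7.05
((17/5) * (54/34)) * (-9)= -243/5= -48.60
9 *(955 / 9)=955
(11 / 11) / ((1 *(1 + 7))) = 1 / 8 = 0.12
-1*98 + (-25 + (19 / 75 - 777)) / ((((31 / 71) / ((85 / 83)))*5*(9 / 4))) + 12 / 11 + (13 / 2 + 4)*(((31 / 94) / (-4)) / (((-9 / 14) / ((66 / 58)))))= -54689710197167 / 208315740600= -262.53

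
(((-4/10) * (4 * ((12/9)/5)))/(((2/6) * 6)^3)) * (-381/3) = 508/75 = 6.77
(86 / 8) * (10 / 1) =215 / 2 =107.50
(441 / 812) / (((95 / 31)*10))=1953 / 110200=0.02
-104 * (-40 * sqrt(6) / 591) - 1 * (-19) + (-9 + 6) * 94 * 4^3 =-18029 + 4160 * sqrt(6) / 591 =-18011.76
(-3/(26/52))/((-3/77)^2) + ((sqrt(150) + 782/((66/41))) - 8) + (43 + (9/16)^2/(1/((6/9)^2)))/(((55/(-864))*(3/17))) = -2414009/330 + 5*sqrt(6) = -7302.93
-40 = -40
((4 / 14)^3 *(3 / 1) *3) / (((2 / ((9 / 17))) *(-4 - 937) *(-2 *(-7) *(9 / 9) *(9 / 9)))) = -162 / 38408797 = -0.00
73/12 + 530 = 6433/12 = 536.08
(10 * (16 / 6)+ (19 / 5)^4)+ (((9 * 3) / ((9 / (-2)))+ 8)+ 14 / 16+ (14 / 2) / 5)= 239.46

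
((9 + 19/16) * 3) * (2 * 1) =489/8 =61.12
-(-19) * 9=171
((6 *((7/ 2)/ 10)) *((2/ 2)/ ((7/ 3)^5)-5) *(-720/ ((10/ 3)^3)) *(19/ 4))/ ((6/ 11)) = 531943038/ 300125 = 1772.40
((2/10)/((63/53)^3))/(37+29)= 148877/82515510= 0.00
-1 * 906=-906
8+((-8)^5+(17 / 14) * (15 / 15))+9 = -32749.79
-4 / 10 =-2 / 5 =-0.40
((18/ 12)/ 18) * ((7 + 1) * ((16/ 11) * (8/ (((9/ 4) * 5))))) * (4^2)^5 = 1073741824/ 1485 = 723058.47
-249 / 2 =-124.50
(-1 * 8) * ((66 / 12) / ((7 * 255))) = -44 / 1785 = -0.02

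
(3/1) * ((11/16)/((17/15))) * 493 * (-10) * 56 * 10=-5024250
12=12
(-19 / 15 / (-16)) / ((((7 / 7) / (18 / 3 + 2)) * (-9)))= -19 / 270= -0.07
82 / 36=41 / 18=2.28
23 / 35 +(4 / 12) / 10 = 29 / 42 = 0.69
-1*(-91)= 91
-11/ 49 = -0.22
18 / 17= 1.06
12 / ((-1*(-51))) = 4 / 17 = 0.24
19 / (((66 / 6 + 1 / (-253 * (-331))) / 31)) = 53.55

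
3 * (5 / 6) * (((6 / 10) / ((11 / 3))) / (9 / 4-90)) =-2 / 429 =-0.00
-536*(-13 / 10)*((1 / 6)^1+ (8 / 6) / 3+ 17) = 552214 / 45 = 12271.42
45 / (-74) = -45 / 74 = -0.61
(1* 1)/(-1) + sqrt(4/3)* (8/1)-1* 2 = -3 + 16* sqrt(3)/3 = 6.24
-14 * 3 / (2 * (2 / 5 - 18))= 105 / 88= 1.19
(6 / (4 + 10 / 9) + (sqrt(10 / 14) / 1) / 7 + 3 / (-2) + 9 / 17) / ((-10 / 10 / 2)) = -159 / 391 - 2* sqrt(35) / 49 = -0.65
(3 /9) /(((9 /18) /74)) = 148 /3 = 49.33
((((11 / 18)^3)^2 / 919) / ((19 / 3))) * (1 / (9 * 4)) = 1771561 / 7126649319168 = 0.00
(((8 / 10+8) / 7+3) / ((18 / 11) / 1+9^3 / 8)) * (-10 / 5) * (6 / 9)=-52448 / 857115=-0.06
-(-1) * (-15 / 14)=-15 / 14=-1.07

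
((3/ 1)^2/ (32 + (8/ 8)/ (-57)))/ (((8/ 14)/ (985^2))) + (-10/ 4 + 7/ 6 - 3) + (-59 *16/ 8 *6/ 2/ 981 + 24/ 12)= 1139287073573/ 2384484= 477791.87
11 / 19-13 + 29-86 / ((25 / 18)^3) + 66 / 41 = -169318383 / 12171875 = -13.91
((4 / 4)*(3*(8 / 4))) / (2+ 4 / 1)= 1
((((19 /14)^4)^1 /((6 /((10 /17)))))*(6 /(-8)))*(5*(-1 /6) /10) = 651605 /31347456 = 0.02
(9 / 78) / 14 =3 / 364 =0.01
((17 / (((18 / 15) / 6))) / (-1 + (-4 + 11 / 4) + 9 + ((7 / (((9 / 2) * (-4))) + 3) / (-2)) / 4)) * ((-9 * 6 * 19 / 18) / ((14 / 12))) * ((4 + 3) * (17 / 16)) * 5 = -889542 / 37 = -24041.68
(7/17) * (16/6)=56/51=1.10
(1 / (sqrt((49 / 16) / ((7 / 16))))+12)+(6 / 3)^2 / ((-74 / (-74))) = sqrt(7) / 7+16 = 16.38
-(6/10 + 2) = -13/5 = -2.60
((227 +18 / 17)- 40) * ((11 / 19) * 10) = 351670 / 323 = 1088.76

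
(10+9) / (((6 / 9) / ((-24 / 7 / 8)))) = -171 / 14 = -12.21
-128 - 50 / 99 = -12722 / 99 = -128.51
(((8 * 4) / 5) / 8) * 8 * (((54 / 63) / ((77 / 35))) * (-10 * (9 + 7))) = -30720 / 77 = -398.96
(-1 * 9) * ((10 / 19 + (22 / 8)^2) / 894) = -7377 / 90592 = -0.08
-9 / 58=-0.16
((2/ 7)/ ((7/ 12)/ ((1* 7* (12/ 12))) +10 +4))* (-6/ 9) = -16/ 1183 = -0.01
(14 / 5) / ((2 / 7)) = 49 / 5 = 9.80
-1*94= -94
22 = 22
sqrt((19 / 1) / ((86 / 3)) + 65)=8.10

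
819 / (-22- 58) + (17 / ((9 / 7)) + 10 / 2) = 5749 / 720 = 7.98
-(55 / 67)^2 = -0.67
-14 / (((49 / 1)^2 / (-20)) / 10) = 1.17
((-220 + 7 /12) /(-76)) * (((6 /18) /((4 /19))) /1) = 2633 /576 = 4.57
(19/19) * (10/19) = 10/19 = 0.53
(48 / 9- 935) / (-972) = 2789 / 2916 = 0.96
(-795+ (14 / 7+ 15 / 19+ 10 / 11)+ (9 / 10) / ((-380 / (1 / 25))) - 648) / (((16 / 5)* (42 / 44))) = -214867157 / 456000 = -471.20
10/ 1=10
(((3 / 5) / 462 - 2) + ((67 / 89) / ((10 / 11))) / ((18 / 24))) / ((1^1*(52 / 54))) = -1655253 / 1781780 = -0.93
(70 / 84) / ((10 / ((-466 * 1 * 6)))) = -233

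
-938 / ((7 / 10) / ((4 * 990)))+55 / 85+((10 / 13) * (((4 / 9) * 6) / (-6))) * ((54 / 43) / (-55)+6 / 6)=-4992244906345 / 940797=-5306399.69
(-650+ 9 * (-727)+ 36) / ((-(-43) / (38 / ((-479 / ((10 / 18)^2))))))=6799150 / 1668357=4.08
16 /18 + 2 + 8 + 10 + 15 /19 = 3707 /171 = 21.68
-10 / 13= -0.77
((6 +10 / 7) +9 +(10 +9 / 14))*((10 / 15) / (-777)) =-379 / 16317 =-0.02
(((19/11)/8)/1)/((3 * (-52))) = -19/13728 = -0.00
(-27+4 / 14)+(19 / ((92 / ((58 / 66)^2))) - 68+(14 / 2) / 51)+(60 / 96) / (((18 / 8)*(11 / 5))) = -374725231 / 3974124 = -94.29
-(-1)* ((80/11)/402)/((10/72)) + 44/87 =40780/64119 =0.64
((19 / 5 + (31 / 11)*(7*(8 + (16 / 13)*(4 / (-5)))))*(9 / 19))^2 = 2319289281 / 511225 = 4536.73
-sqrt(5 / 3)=-sqrt(15) / 3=-1.29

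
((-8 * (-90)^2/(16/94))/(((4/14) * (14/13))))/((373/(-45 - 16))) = 75473775/373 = 202342.56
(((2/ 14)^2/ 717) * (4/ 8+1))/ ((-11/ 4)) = -2/ 128821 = -0.00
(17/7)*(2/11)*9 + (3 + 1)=614/77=7.97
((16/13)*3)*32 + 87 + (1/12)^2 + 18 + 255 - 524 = -85811/1872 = -45.84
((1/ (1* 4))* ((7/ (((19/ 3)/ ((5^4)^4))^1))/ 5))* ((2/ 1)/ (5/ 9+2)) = 5767822265625/ 874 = 6599338976.69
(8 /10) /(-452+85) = -4 /1835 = -0.00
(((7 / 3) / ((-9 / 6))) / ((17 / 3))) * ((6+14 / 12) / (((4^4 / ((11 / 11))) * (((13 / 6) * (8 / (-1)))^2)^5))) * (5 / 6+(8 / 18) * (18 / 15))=-26989767 / 6291038210902961684480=-0.00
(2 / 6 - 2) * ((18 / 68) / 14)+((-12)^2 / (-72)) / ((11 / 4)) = -3973 / 5236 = -0.76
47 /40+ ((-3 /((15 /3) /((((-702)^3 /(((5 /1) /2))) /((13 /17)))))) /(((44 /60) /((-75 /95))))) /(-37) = 977171558971 /309320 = 3159095.95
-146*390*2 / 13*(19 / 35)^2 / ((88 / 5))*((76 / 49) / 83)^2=-456644784 / 8915323571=-0.05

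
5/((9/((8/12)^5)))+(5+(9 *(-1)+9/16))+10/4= -30245/34992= -0.86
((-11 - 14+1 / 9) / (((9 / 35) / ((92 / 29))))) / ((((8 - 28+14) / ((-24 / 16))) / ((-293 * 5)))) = 264168800 / 2349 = 112460.11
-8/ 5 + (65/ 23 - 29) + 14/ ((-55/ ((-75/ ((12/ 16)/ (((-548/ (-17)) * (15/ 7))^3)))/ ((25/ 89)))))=9095422515194242/ 304532305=29866856.05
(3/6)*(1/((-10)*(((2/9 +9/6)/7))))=-63/310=-0.20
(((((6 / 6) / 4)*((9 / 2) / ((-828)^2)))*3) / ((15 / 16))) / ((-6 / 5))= -1 / 228528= -0.00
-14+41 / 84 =-1135 / 84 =-13.51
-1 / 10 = -0.10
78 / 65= 6 / 5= 1.20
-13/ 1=-13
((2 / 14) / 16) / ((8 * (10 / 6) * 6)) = 1 / 8960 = 0.00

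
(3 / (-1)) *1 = -3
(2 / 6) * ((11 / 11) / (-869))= -1 / 2607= -0.00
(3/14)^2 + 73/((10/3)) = 21507/980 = 21.95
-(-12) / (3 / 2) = 8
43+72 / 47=2093 / 47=44.53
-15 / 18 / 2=-5 / 12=-0.42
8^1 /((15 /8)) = 64 /15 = 4.27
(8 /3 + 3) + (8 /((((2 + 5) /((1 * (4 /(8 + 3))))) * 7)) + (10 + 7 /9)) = 80060 /4851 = 16.50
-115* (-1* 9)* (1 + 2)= 3105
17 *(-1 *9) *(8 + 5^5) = -479349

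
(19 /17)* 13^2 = 3211 /17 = 188.88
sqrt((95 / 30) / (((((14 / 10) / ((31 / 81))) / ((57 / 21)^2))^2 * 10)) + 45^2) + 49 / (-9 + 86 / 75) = -3675 / 589 + sqrt(56306844955185) / 166698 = 38.77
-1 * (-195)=195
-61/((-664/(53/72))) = 3233/47808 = 0.07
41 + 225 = 266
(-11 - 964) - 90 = -1065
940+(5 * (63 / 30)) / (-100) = 187979 / 200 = 939.90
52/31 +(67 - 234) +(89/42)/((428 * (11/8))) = -126671866/766227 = -165.32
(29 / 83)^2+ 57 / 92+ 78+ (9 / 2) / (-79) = 3939683165 / 50069252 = 78.68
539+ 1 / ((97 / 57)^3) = 492115940 / 912673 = 539.20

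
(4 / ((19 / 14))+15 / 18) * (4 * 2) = 1724 / 57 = 30.25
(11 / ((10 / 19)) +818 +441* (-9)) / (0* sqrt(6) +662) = -31301 / 6620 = -4.73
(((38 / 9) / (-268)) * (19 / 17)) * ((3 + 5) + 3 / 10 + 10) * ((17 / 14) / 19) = -1159 / 56280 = -0.02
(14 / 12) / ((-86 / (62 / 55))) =-217 / 14190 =-0.02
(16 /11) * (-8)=-128 /11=-11.64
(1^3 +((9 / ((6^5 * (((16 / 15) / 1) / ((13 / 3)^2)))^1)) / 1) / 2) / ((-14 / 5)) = -0.36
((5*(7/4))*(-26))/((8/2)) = -455/8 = -56.88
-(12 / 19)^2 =-0.40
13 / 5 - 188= -185.40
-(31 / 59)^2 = -961 / 3481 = -0.28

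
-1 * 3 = -3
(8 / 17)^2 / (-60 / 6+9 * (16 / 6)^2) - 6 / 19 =-0.31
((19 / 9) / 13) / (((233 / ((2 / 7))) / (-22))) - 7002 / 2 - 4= -668849471 / 190827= -3505.00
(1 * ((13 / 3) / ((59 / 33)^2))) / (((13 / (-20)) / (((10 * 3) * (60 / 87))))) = -4356000 / 100949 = -43.15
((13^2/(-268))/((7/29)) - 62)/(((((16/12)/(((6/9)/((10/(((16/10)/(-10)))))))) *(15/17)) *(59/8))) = 4121242/51883125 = 0.08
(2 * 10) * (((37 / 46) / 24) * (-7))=-1295 / 276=-4.69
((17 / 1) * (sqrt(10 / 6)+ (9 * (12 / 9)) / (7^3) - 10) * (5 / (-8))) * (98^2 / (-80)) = -203371 / 16+ 40817 * sqrt(15) / 96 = -11063.98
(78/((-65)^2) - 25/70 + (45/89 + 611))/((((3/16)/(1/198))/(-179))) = -177204308516/60135075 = -2946.77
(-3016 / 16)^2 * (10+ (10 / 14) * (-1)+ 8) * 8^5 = 140882812928 / 7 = 20126116132.57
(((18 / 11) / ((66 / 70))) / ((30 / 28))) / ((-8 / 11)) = -49 / 22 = -2.23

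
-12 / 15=-4 / 5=-0.80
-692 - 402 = -1094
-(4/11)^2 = -16/121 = -0.13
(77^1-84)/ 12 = -7/ 12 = -0.58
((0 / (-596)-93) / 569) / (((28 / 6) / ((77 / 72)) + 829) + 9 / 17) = -17391 / 88728722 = -0.00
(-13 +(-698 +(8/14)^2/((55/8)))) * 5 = -1916017/539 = -3554.76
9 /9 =1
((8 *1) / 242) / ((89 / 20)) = 80 / 10769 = 0.01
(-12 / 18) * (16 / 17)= -32 / 51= -0.63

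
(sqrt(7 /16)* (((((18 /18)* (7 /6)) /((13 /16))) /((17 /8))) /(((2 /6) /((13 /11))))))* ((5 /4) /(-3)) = -140* sqrt(7) /561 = -0.66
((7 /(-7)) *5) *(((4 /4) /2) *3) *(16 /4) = -30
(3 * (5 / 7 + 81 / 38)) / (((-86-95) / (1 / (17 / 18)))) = -20439 / 409241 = -0.05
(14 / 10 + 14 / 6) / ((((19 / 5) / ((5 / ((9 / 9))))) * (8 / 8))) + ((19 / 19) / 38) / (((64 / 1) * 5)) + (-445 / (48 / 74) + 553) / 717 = 123635191 / 26156160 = 4.73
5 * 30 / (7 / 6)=900 / 7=128.57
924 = 924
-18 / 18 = -1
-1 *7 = -7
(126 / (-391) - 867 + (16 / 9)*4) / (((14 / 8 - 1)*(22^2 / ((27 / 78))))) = -3027083 / 3690258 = -0.82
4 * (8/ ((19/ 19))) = 32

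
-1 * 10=-10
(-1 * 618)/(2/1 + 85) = -206/29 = -7.10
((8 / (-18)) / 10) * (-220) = 88 / 9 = 9.78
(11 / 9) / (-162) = -11 / 1458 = -0.01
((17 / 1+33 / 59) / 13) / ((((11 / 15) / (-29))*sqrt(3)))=-150220*sqrt(3) / 8437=-30.84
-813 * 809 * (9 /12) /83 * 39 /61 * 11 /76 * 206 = -87187623237 /769576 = -113293.06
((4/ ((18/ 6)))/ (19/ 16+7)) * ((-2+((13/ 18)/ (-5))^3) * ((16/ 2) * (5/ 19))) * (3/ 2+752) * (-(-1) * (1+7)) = -563332321024/ 136086075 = -4139.53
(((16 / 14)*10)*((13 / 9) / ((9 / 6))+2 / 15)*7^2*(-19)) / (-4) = 78736 / 27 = 2916.15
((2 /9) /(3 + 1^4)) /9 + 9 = 1459 /162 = 9.01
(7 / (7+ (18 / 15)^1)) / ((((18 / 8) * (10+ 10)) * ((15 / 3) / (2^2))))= 0.02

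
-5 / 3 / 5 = -1 / 3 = -0.33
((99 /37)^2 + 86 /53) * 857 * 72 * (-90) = -3538528798320 /72557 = -48768951.28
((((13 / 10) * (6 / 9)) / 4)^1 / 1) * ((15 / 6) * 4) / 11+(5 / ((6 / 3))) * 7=584 / 33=17.70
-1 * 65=-65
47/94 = 1/2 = 0.50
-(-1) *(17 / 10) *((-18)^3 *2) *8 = -793152 / 5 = -158630.40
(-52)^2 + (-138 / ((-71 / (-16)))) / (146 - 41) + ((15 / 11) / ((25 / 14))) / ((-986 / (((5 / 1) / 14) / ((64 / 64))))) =72871056129 / 26952310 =2703.70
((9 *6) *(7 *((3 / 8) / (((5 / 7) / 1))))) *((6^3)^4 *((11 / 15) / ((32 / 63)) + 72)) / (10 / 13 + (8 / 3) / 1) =15466625556769296 / 1675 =9233806302548.83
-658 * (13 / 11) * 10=-85540 / 11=-7776.36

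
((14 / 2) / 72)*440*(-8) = -3080 / 9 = -342.22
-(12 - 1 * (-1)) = -13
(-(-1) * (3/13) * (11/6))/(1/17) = 187/26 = 7.19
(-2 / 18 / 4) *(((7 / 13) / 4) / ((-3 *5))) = 7 / 28080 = 0.00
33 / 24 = 1.38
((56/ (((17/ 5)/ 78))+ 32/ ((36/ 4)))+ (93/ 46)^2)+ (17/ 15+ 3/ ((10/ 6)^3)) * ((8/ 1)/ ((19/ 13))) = 1001186122727/ 768901500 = 1302.10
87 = 87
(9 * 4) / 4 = 9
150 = 150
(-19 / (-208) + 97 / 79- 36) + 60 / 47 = -25798205 / 772304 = -33.40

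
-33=-33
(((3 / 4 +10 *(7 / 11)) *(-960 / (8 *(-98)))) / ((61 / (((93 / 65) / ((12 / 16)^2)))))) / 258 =0.00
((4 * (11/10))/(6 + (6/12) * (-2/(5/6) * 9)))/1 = -11/12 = -0.92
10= 10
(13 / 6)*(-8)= -52 / 3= -17.33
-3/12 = -1/4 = -0.25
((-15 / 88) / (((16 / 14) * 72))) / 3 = -35 / 50688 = -0.00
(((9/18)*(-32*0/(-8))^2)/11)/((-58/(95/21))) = 0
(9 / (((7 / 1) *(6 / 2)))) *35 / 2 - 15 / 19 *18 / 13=3165 / 494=6.41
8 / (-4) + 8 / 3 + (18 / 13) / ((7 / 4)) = 398 / 273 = 1.46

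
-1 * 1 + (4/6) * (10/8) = -1/6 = -0.17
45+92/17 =857/17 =50.41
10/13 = 0.77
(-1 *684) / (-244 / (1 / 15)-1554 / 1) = 114 / 869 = 0.13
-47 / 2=-23.50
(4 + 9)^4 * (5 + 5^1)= 285610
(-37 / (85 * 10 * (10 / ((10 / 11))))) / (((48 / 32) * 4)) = -37 / 56100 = -0.00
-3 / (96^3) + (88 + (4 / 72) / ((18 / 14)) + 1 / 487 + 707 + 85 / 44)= 11331892110251 / 14218592256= 796.98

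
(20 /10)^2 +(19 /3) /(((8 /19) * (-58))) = 5207 /1392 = 3.74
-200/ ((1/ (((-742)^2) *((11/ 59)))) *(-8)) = 151405100/ 59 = 2566188.14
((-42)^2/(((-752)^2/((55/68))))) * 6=72765/4806784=0.02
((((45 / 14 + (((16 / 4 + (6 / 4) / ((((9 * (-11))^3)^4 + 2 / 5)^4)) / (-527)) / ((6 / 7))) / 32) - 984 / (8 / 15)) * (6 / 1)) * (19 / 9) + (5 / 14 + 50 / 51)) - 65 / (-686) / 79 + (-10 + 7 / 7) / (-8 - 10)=-4404541884225407553095430523469555600759346939023864453969206648590865510866201364603613134107294088893266393 / 188813684849512290759905530219744390964244968507719015254360320394469300385143135503275692394548740105792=-23327.45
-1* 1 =-1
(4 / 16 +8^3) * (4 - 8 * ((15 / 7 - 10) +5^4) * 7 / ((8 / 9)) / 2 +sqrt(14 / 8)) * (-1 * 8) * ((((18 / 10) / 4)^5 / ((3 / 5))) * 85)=3331417565601 / 16000 - 685617939 * sqrt(7) / 128000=208199426.17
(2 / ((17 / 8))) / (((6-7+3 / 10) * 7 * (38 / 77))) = -880 / 2261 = -0.39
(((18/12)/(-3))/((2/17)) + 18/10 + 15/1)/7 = 251/140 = 1.79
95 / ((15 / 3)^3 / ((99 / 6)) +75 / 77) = 11.11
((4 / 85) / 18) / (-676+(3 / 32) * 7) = -0.00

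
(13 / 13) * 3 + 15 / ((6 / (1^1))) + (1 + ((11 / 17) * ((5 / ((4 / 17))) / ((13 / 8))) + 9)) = 623 / 26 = 23.96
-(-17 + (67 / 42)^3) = 958733 / 74088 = 12.94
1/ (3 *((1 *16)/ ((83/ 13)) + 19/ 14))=1162/ 13467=0.09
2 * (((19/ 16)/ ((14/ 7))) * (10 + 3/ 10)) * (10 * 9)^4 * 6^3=173338339500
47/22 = 2.14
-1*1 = -1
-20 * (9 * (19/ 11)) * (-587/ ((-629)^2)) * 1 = 2007540/ 4352051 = 0.46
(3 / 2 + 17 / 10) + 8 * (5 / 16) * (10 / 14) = 349 / 70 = 4.99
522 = 522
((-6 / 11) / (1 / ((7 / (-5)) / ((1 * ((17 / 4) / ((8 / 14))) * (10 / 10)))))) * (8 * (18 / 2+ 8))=768 / 55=13.96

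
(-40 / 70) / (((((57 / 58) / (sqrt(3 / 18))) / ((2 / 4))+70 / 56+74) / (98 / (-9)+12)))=-5786080 / 682951833+352640 * sqrt(6) / 1593554277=-0.01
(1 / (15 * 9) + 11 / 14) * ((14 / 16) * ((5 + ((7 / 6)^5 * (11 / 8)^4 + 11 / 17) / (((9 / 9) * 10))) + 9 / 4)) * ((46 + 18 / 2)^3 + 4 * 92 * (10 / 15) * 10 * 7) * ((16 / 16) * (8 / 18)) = 1445777172222004201 / 3157785575424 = 457845.26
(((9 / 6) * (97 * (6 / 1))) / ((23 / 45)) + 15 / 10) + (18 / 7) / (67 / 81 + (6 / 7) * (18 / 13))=1168267839 / 682870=1710.82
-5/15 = -1/3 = -0.33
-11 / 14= -0.79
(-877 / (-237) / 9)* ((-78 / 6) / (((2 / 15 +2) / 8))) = -57005 / 2844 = -20.04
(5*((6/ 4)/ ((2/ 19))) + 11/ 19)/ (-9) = -5459/ 684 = -7.98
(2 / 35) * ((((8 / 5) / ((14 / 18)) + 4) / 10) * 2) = 424 / 6125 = 0.07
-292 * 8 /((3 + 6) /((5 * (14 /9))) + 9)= -163520 /711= -229.99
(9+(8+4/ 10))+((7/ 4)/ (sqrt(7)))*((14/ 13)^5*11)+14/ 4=1479016*sqrt(7)/ 371293+209/ 10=31.44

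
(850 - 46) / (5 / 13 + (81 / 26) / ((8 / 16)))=121.53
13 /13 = 1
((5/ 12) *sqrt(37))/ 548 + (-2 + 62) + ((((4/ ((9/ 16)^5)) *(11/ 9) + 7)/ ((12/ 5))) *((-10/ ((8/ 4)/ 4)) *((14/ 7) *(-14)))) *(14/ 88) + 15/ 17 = 5 *sqrt(37)/ 6576 + 1056432367930/ 298138401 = 3543.43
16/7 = 2.29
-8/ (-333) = 8/ 333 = 0.02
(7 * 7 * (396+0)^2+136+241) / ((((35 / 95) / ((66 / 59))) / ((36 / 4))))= 86725698246 / 413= 209989584.13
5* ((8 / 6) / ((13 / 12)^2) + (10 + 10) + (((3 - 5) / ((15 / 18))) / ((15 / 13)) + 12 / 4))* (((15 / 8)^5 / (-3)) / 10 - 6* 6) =-224573308227 / 55377920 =-4055.29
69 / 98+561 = 55047 / 98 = 561.70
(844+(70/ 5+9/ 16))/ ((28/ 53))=728061/ 448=1625.14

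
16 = 16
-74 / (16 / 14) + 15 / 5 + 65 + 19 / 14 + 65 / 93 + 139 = 144.31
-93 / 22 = -4.23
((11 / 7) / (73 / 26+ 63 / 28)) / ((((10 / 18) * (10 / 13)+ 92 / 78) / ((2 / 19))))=33462 / 1644013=0.02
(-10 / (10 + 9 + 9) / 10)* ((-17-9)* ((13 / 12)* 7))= 169 / 24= 7.04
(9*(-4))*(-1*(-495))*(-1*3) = 53460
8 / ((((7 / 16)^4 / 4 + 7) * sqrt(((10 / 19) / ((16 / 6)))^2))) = 159383552 / 27561135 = 5.78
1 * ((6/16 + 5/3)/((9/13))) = 637/216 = 2.95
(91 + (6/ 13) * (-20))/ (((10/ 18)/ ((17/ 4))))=162639/ 260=625.53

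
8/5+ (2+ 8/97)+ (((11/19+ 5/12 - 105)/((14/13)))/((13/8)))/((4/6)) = -11025729/129010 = -85.46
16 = 16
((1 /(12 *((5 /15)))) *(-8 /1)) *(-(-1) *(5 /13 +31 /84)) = -823 /546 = -1.51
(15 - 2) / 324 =0.04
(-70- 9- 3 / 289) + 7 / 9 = -203483 / 2601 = -78.23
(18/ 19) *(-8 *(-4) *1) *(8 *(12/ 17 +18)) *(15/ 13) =21980160/ 4199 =5234.62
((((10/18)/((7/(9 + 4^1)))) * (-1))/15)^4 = 28561/1275989841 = 0.00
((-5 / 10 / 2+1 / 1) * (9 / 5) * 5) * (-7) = -189 / 4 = -47.25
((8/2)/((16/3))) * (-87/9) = -29/4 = -7.25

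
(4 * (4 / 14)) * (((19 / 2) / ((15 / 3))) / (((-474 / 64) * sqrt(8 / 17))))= -608 * sqrt(34) / 8295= -0.43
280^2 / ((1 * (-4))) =-19600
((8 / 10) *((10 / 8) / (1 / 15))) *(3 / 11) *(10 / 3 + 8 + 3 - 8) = 285 / 11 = 25.91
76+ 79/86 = 76.92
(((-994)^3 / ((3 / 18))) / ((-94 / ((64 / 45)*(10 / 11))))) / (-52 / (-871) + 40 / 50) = 1316024430560 / 13959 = 94277844.44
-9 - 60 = -69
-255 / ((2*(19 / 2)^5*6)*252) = -170 / 155994237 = -0.00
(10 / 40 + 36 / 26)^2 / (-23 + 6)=-425 / 2704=-0.16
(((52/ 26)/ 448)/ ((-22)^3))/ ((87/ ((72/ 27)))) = -1/ 77815584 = -0.00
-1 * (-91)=91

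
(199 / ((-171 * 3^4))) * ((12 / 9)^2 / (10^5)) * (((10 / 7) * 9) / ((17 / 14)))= -398 / 147166875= -0.00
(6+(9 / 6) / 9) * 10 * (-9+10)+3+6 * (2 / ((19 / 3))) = 3794 / 57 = 66.56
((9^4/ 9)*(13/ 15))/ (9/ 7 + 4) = 22113/ 185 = 119.53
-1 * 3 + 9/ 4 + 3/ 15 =-11/ 20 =-0.55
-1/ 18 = -0.06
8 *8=64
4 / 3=1.33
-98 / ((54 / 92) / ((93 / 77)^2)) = -88412 / 363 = -243.56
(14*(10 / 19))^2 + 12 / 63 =413044 / 7581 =54.48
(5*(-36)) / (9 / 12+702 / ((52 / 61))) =-240 / 1099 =-0.22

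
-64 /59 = -1.08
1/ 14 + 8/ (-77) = -5/ 154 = -0.03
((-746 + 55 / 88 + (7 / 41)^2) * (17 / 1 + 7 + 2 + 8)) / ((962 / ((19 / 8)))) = -87501669 / 1398592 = -62.56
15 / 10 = 3 / 2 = 1.50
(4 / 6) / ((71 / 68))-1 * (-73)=15685 / 213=73.64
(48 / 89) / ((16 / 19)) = 57 / 89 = 0.64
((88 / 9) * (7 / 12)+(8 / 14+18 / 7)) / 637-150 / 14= -1288253 / 120393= -10.70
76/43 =1.77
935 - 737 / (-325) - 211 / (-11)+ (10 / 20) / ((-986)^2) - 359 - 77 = 3617749369519 / 6951201400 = 520.45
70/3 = 23.33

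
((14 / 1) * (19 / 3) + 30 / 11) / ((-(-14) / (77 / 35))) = 1508 / 105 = 14.36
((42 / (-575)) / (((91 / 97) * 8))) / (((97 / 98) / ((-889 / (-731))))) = -130683 / 10928450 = -0.01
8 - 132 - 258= -382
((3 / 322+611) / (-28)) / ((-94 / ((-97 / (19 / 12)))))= -3013305 / 211876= -14.22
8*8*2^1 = 128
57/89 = 0.64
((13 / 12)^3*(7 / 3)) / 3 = 15379 / 15552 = 0.99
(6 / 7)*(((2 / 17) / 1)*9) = 108 / 119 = 0.91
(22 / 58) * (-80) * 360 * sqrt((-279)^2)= -88387200 / 29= -3047834.48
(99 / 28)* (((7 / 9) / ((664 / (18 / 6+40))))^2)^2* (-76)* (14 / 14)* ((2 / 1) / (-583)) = 22280326117 / 3755309360080896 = 0.00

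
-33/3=-11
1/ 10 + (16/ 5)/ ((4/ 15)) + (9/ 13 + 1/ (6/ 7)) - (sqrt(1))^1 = 2527/ 195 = 12.96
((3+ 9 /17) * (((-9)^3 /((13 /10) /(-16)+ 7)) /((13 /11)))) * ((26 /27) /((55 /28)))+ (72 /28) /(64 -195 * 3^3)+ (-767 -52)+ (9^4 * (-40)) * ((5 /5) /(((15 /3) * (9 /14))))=-2096570613279 /25375679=-82621.26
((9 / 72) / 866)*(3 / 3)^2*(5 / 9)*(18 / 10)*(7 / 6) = 7 / 41568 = 0.00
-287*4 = -1148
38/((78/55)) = 26.79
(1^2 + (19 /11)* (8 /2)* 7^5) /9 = 141927 /11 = 12902.45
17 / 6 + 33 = 215 / 6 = 35.83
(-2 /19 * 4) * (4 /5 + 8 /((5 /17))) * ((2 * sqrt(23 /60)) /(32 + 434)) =-112 * sqrt(345) /66405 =-0.03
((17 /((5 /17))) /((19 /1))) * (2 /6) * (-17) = -17.24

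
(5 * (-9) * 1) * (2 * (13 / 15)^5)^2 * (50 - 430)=41908981522096 / 2562890625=16352.23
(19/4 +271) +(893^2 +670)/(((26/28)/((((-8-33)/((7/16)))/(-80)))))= 261854727/260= 1007133.57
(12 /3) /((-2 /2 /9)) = -36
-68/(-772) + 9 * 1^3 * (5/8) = 8821/1544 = 5.71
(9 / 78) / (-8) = -3 / 208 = -0.01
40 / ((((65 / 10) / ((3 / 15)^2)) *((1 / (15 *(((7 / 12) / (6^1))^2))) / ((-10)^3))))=-12250 / 351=-34.90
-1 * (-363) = 363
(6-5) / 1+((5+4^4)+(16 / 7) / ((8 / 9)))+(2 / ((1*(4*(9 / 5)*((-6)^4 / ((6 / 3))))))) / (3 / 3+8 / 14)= 237619253 / 898128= 264.57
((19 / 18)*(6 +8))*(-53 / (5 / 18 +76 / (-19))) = 14098 / 67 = 210.42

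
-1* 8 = -8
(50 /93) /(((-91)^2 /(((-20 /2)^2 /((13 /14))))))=10000 /1430247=0.01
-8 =-8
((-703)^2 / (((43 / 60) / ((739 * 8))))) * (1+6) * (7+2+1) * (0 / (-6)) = 0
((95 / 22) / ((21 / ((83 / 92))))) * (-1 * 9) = -23655 / 14168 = -1.67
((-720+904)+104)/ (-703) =-288/ 703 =-0.41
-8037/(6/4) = -5358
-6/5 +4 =14/5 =2.80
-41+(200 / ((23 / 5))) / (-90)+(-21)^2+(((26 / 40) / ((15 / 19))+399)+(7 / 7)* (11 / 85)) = 281333371 / 351900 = 799.47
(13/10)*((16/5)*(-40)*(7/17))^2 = 5218304/1445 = 3611.28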